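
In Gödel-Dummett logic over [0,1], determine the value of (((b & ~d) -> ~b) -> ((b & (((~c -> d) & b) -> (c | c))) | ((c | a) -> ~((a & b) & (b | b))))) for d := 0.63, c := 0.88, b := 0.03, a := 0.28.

~d: Gödel ¬ of 0.63 = 0 (operand ≠ 0)
(b & ~d) = min(0.03, 0) = 0
~b: Gödel ¬ of 0.03 = 0 (operand ≠ 0)
((b & ~d) -> ~b): 0 ≤ 0, so result = 1
~c: Gödel ¬ of 0.88 = 0 (operand ≠ 0)
(~c -> d): 0 ≤ 0.63, so result = 1
((~c -> d) & b) = min(1, 0.03) = 0.03
(c | c) = max(0.88, 0.88) = 0.88
(((~c -> d) & b) -> (c | c)): 0.03 ≤ 0.88, so result = 1
(b & (((~c -> d) & b) -> (c | c))) = min(0.03, 1) = 0.03
(c | a) = max(0.88, 0.28) = 0.88
(a & b) = min(0.28, 0.03) = 0.03
(b | b) = max(0.03, 0.03) = 0.03
((a & b) & (b | b)) = min(0.03, 0.03) = 0.03
~((a & b) & (b | b)): Gödel ¬ of 0.03 = 0 (operand ≠ 0)
((c | a) -> ~((a & b) & (b | b))): 0.88 > 0, so result = 0
((b & (((~c -> d) & b) -> (c | c))) | ((c | a) -> ~((a & b) & (b | b)))) = max(0.03, 0) = 0.03
(((b & ~d) -> ~b) -> ((b & (((~c -> d) & b) -> (c | c))) | ((c | a) -> ~((a & b) & (b | b))))): 1 > 0.03, so result = 0.03

0.03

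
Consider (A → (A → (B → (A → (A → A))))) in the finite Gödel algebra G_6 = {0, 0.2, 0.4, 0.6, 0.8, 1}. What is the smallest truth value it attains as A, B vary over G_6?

1.00

Every assignment gives 1. For instance at A = 0, B = 0:
  (A → A): 0 ≤ 0, so result = 1
  (A → (A → A)): 0 ≤ 1, so result = 1
  (B → (A → (A → A))): 0 ≤ 1, so result = 1
  (A → (B → (A → (A → A)))): 0 ≤ 1, so result = 1
  (A → (A → (B → (A → (A → A))))): 0 ≤ 1, so result = 1
All 36 assignments give value 1 — the formula is a G_6-tautology.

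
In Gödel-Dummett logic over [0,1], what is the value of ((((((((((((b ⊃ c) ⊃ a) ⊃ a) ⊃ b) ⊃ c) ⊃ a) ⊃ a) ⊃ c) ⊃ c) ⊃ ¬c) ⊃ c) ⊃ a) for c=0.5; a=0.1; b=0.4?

0.10

(b ⊃ c): 0.4 ≤ 0.5, so result = 1
((b ⊃ c) ⊃ a): 1 > 0.1, so result = 0.1
(((b ⊃ c) ⊃ a) ⊃ a): 0.1 ≤ 0.1, so result = 1
((((b ⊃ c) ⊃ a) ⊃ a) ⊃ b): 1 > 0.4, so result = 0.4
(((((b ⊃ c) ⊃ a) ⊃ a) ⊃ b) ⊃ c): 0.4 ≤ 0.5, so result = 1
((((((b ⊃ c) ⊃ a) ⊃ a) ⊃ b) ⊃ c) ⊃ a): 1 > 0.1, so result = 0.1
(((((((b ⊃ c) ⊃ a) ⊃ a) ⊃ b) ⊃ c) ⊃ a) ⊃ a): 0.1 ≤ 0.1, so result = 1
((((((((b ⊃ c) ⊃ a) ⊃ a) ⊃ b) ⊃ c) ⊃ a) ⊃ a) ⊃ c): 1 > 0.5, so result = 0.5
(((((((((b ⊃ c) ⊃ a) ⊃ a) ⊃ b) ⊃ c) ⊃ a) ⊃ a) ⊃ c) ⊃ c): 0.5 ≤ 0.5, so result = 1
¬c: Gödel ¬ of 0.5 = 0 (operand ≠ 0)
((((((((((b ⊃ c) ⊃ a) ⊃ a) ⊃ b) ⊃ c) ⊃ a) ⊃ a) ⊃ c) ⊃ c) ⊃ ¬c): 1 > 0, so result = 0
(((((((((((b ⊃ c) ⊃ a) ⊃ a) ⊃ b) ⊃ c) ⊃ a) ⊃ a) ⊃ c) ⊃ c) ⊃ ¬c) ⊃ c): 0 ≤ 0.5, so result = 1
((((((((((((b ⊃ c) ⊃ a) ⊃ a) ⊃ b) ⊃ c) ⊃ a) ⊃ a) ⊃ c) ⊃ c) ⊃ ¬c) ⊃ c) ⊃ a): 1 > 0.1, so result = 0.1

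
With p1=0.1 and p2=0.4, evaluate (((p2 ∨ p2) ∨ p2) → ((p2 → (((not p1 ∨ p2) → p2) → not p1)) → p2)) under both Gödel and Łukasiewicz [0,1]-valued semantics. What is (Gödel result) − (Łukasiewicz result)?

Gödel evaluation:
  (p2 ∨ p2) = max(0.4, 0.4) = 0.4
  ((p2 ∨ p2) ∨ p2) = max(0.4, 0.4) = 0.4
  not p1: Gödel ¬ of 0.1 = 0 (operand ≠ 0)
  (not p1 ∨ p2) = max(0, 0.4) = 0.4
  ((not p1 ∨ p2) → p2): 0.4 ≤ 0.4, so result = 1
  not p1: Gödel ¬ of 0.1 = 0 (operand ≠ 0)
  (((not p1 ∨ p2) → p2) → not p1): 1 > 0, so result = 0
  (p2 → (((not p1 ∨ p2) → p2) → not p1)): 0.4 > 0, so result = 0
  ((p2 → (((not p1 ∨ p2) → p2) → not p1)) → p2): 0 ≤ 0.4, so result = 1
  (((p2 ∨ p2) ∨ p2) → ((p2 → (((not p1 ∨ p2) → p2) → not p1)) → p2)): 0.4 ≤ 1, so result = 1
  Gödel value = 1
Łukasiewicz evaluation:
  (p2 ∨ p2) = max(0.4, 0.4) = 0.4
  ((p2 ∨ p2) ∨ p2) = max(0.4, 0.4) = 0.4
  not p1: Łukasiewicz ¬ gives 1 − 0.1 = 0.9
  (not p1 ∨ p2) = max(0.9, 0.4) = 0.9
  ((not p1 ∨ p2) → p2): min(1, 1 − 0.9 + 0.4) = 0.5
  not p1: Łukasiewicz ¬ gives 1 − 0.1 = 0.9
  (((not p1 ∨ p2) → p2) → not p1): min(1, 1 − 0.5 + 0.9) = 1
  (p2 → (((not p1 ∨ p2) → p2) → not p1)): min(1, 1 − 0.4 + 1) = 1
  ((p2 → (((not p1 ∨ p2) → p2) → not p1)) → p2): min(1, 1 − 1 + 0.4) = 0.4
  (((p2 ∨ p2) ∨ p2) → ((p2 → (((not p1 ∨ p2) → p2) → not p1)) → p2)): min(1, 1 − 0.4 + 0.4) = 1
  Łukasiewicz value = 1
Difference: 1 − 1 = 0.00

0.00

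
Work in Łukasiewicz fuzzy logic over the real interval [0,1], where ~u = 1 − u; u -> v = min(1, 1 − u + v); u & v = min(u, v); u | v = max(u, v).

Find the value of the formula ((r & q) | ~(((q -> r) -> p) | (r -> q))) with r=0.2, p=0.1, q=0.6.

(r & q) = min(0.2, 0.6) = 0.2
(q -> r): min(1, 1 − 0.6 + 0.2) = 0.6
((q -> r) -> p): min(1, 1 − 0.6 + 0.1) = 0.5
(r -> q): min(1, 1 − 0.2 + 0.6) = 1
(((q -> r) -> p) | (r -> q)) = max(0.5, 1) = 1
~(((q -> r) -> p) | (r -> q)): Łukasiewicz ¬ gives 1 − 1 = 0
((r & q) | ~(((q -> r) -> p) | (r -> q))) = max(0.2, 0) = 0.2

0.20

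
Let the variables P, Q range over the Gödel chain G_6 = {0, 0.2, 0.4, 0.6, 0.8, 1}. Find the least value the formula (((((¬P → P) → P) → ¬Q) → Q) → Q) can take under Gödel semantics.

The minimum is attained at P = 0, Q = 0.2:
  ¬P: Gödel ¬ of 0 = 1 (operand is 0)
  (¬P → P): 1 > 0, so result = 0
  ((¬P → P) → P): 0 ≤ 0, so result = 1
  ¬Q: Gödel ¬ of 0.2 = 0 (operand ≠ 0)
  (((¬P → P) → P) → ¬Q): 1 > 0, so result = 0
  ((((¬P → P) → P) → ¬Q) → Q): 0 ≤ 0.2, so result = 1
  (((((¬P → P) → P) → ¬Q) → Q) → Q): 1 > 0.2, so result = 0.2
Checking all 36 assignments confirms none give a value below 0.20.

0.20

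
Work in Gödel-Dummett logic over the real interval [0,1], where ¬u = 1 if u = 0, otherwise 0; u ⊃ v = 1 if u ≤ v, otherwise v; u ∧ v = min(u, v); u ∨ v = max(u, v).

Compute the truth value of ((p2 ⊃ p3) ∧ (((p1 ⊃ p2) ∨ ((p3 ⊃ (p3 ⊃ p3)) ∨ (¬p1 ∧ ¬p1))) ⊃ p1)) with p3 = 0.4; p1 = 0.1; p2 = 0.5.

0.10

(p2 ⊃ p3): 0.5 > 0.4, so result = 0.4
(p1 ⊃ p2): 0.1 ≤ 0.5, so result = 1
(p3 ⊃ p3): 0.4 ≤ 0.4, so result = 1
(p3 ⊃ (p3 ⊃ p3)): 0.4 ≤ 1, so result = 1
¬p1: Gödel ¬ of 0.1 = 0 (operand ≠ 0)
¬p1: Gödel ¬ of 0.1 = 0 (operand ≠ 0)
(¬p1 ∧ ¬p1) = min(0, 0) = 0
((p3 ⊃ (p3 ⊃ p3)) ∨ (¬p1 ∧ ¬p1)) = max(1, 0) = 1
((p1 ⊃ p2) ∨ ((p3 ⊃ (p3 ⊃ p3)) ∨ (¬p1 ∧ ¬p1))) = max(1, 1) = 1
(((p1 ⊃ p2) ∨ ((p3 ⊃ (p3 ⊃ p3)) ∨ (¬p1 ∧ ¬p1))) ⊃ p1): 1 > 0.1, so result = 0.1
((p2 ⊃ p3) ∧ (((p1 ⊃ p2) ∨ ((p3 ⊃ (p3 ⊃ p3)) ∨ (¬p1 ∧ ¬p1))) ⊃ p1)) = min(0.4, 0.1) = 0.1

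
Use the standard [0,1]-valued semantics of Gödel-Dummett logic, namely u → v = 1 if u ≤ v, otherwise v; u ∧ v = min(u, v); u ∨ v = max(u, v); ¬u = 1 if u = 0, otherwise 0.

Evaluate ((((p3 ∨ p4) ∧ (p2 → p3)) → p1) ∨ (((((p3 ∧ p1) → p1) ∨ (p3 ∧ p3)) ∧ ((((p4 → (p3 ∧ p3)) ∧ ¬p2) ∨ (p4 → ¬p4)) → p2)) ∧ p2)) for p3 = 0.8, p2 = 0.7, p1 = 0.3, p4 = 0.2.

0.70

(p3 ∨ p4) = max(0.8, 0.2) = 0.8
(p2 → p3): 0.7 ≤ 0.8, so result = 1
((p3 ∨ p4) ∧ (p2 → p3)) = min(0.8, 1) = 0.8
(((p3 ∨ p4) ∧ (p2 → p3)) → p1): 0.8 > 0.3, so result = 0.3
(p3 ∧ p1) = min(0.8, 0.3) = 0.3
((p3 ∧ p1) → p1): 0.3 ≤ 0.3, so result = 1
(p3 ∧ p3) = min(0.8, 0.8) = 0.8
(((p3 ∧ p1) → p1) ∨ (p3 ∧ p3)) = max(1, 0.8) = 1
(p3 ∧ p3) = min(0.8, 0.8) = 0.8
(p4 → (p3 ∧ p3)): 0.2 ≤ 0.8, so result = 1
¬p2: Gödel ¬ of 0.7 = 0 (operand ≠ 0)
((p4 → (p3 ∧ p3)) ∧ ¬p2) = min(1, 0) = 0
¬p4: Gödel ¬ of 0.2 = 0 (operand ≠ 0)
(p4 → ¬p4): 0.2 > 0, so result = 0
(((p4 → (p3 ∧ p3)) ∧ ¬p2) ∨ (p4 → ¬p4)) = max(0, 0) = 0
((((p4 → (p3 ∧ p3)) ∧ ¬p2) ∨ (p4 → ¬p4)) → p2): 0 ≤ 0.7, so result = 1
((((p3 ∧ p1) → p1) ∨ (p3 ∧ p3)) ∧ ((((p4 → (p3 ∧ p3)) ∧ ¬p2) ∨ (p4 → ¬p4)) → p2)) = min(1, 1) = 1
(((((p3 ∧ p1) → p1) ∨ (p3 ∧ p3)) ∧ ((((p4 → (p3 ∧ p3)) ∧ ¬p2) ∨ (p4 → ¬p4)) → p2)) ∧ p2) = min(1, 0.7) = 0.7
((((p3 ∨ p4) ∧ (p2 → p3)) → p1) ∨ (((((p3 ∧ p1) → p1) ∨ (p3 ∧ p3)) ∧ ((((p4 → (p3 ∧ p3)) ∧ ¬p2) ∨ (p4 → ¬p4)) → p2)) ∧ p2)) = max(0.3, 0.7) = 0.7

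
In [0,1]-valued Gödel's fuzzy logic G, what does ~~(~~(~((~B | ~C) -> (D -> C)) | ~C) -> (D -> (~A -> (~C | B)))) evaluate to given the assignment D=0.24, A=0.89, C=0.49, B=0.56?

1.00

~B: Gödel ¬ of 0.56 = 0 (operand ≠ 0)
~C: Gödel ¬ of 0.49 = 0 (operand ≠ 0)
(~B | ~C) = max(0, 0) = 0
(D -> C): 0.24 ≤ 0.49, so result = 1
((~B | ~C) -> (D -> C)): 0 ≤ 1, so result = 1
~((~B | ~C) -> (D -> C)): Gödel ¬ of 1 = 0 (operand ≠ 0)
~C: Gödel ¬ of 0.49 = 0 (operand ≠ 0)
(~((~B | ~C) -> (D -> C)) | ~C) = max(0, 0) = 0
~(~((~B | ~C) -> (D -> C)) | ~C): Gödel ¬ of 0 = 1 (operand is 0)
~~(~((~B | ~C) -> (D -> C)) | ~C): Gödel ¬ of 1 = 0 (operand ≠ 0)
~A: Gödel ¬ of 0.89 = 0 (operand ≠ 0)
~C: Gödel ¬ of 0.49 = 0 (operand ≠ 0)
(~C | B) = max(0, 0.56) = 0.56
(~A -> (~C | B)): 0 ≤ 0.56, so result = 1
(D -> (~A -> (~C | B))): 0.24 ≤ 1, so result = 1
(~~(~((~B | ~C) -> (D -> C)) | ~C) -> (D -> (~A -> (~C | B)))): 0 ≤ 1, so result = 1
~(~~(~((~B | ~C) -> (D -> C)) | ~C) -> (D -> (~A -> (~C | B)))): Gödel ¬ of 1 = 0 (operand ≠ 0)
~~(~~(~((~B | ~C) -> (D -> C)) | ~C) -> (D -> (~A -> (~C | B)))): Gödel ¬ of 0 = 1 (operand is 0)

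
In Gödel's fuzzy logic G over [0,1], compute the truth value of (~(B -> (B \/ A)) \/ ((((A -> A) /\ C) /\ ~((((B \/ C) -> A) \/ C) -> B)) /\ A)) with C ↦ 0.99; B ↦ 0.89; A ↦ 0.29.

0.00

(B \/ A) = max(0.89, 0.29) = 0.89
(B -> (B \/ A)): 0.89 ≤ 0.89, so result = 1
~(B -> (B \/ A)): Gödel ¬ of 1 = 0 (operand ≠ 0)
(A -> A): 0.29 ≤ 0.29, so result = 1
((A -> A) /\ C) = min(1, 0.99) = 0.99
(B \/ C) = max(0.89, 0.99) = 0.99
((B \/ C) -> A): 0.99 > 0.29, so result = 0.29
(((B \/ C) -> A) \/ C) = max(0.29, 0.99) = 0.99
((((B \/ C) -> A) \/ C) -> B): 0.99 > 0.89, so result = 0.89
~((((B \/ C) -> A) \/ C) -> B): Gödel ¬ of 0.89 = 0 (operand ≠ 0)
(((A -> A) /\ C) /\ ~((((B \/ C) -> A) \/ C) -> B)) = min(0.99, 0) = 0
((((A -> A) /\ C) /\ ~((((B \/ C) -> A) \/ C) -> B)) /\ A) = min(0, 0.29) = 0
(~(B -> (B \/ A)) \/ ((((A -> A) /\ C) /\ ~((((B \/ C) -> A) \/ C) -> B)) /\ A)) = max(0, 0) = 0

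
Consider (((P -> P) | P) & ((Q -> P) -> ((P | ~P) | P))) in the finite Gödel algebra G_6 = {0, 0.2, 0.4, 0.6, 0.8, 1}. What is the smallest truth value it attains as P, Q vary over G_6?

0.20

The minimum is attained at P = 0.2, Q = 0:
  (P -> P): 0.2 ≤ 0.2, so result = 1
  ((P -> P) | P) = max(1, 0.2) = 1
  (Q -> P): 0 ≤ 0.2, so result = 1
  ~P: Gödel ¬ of 0.2 = 0 (operand ≠ 0)
  (P | ~P) = max(0.2, 0) = 0.2
  ((P | ~P) | P) = max(0.2, 0.2) = 0.2
  ((Q -> P) -> ((P | ~P) | P)): 1 > 0.2, so result = 0.2
  (((P -> P) | P) & ((Q -> P) -> ((P | ~P) | P))) = min(1, 0.2) = 0.2
Checking all 36 assignments confirms none give a value below 0.20.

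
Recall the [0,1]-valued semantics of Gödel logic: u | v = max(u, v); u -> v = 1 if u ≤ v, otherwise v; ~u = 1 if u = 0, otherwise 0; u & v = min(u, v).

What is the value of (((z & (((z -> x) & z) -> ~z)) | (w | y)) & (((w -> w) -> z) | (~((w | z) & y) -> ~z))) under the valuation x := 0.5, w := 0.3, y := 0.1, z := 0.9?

(z -> x): 0.9 > 0.5, so result = 0.5
((z -> x) & z) = min(0.5, 0.9) = 0.5
~z: Gödel ¬ of 0.9 = 0 (operand ≠ 0)
(((z -> x) & z) -> ~z): 0.5 > 0, so result = 0
(z & (((z -> x) & z) -> ~z)) = min(0.9, 0) = 0
(w | y) = max(0.3, 0.1) = 0.3
((z & (((z -> x) & z) -> ~z)) | (w | y)) = max(0, 0.3) = 0.3
(w -> w): 0.3 ≤ 0.3, so result = 1
((w -> w) -> z): 1 > 0.9, so result = 0.9
(w | z) = max(0.3, 0.9) = 0.9
((w | z) & y) = min(0.9, 0.1) = 0.1
~((w | z) & y): Gödel ¬ of 0.1 = 0 (operand ≠ 0)
~z: Gödel ¬ of 0.9 = 0 (operand ≠ 0)
(~((w | z) & y) -> ~z): 0 ≤ 0, so result = 1
(((w -> w) -> z) | (~((w | z) & y) -> ~z)) = max(0.9, 1) = 1
(((z & (((z -> x) & z) -> ~z)) | (w | y)) & (((w -> w) -> z) | (~((w | z) & y) -> ~z))) = min(0.3, 1) = 0.3

0.30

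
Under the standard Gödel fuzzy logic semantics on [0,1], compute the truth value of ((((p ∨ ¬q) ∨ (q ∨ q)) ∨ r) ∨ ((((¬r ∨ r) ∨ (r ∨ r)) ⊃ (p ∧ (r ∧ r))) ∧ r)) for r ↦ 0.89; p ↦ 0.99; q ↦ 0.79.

0.99

¬q: Gödel ¬ of 0.79 = 0 (operand ≠ 0)
(p ∨ ¬q) = max(0.99, 0) = 0.99
(q ∨ q) = max(0.79, 0.79) = 0.79
((p ∨ ¬q) ∨ (q ∨ q)) = max(0.99, 0.79) = 0.99
(((p ∨ ¬q) ∨ (q ∨ q)) ∨ r) = max(0.99, 0.89) = 0.99
¬r: Gödel ¬ of 0.89 = 0 (operand ≠ 0)
(¬r ∨ r) = max(0, 0.89) = 0.89
(r ∨ r) = max(0.89, 0.89) = 0.89
((¬r ∨ r) ∨ (r ∨ r)) = max(0.89, 0.89) = 0.89
(r ∧ r) = min(0.89, 0.89) = 0.89
(p ∧ (r ∧ r)) = min(0.99, 0.89) = 0.89
(((¬r ∨ r) ∨ (r ∨ r)) ⊃ (p ∧ (r ∧ r))): 0.89 ≤ 0.89, so result = 1
((((¬r ∨ r) ∨ (r ∨ r)) ⊃ (p ∧ (r ∧ r))) ∧ r) = min(1, 0.89) = 0.89
((((p ∨ ¬q) ∨ (q ∨ q)) ∨ r) ∨ ((((¬r ∨ r) ∨ (r ∨ r)) ⊃ (p ∧ (r ∧ r))) ∧ r)) = max(0.99, 0.89) = 0.99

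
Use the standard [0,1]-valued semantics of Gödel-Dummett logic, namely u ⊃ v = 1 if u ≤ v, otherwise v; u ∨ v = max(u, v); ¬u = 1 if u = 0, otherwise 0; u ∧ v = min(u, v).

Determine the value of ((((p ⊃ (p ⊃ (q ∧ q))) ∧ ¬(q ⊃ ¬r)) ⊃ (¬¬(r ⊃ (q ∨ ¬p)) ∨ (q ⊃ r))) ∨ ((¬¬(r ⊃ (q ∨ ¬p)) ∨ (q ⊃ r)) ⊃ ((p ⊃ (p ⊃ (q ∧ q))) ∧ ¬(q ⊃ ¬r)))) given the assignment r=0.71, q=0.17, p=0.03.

(q ∧ q) = min(0.17, 0.17) = 0.17
(p ⊃ (q ∧ q)): 0.03 ≤ 0.17, so result = 1
(p ⊃ (p ⊃ (q ∧ q))): 0.03 ≤ 1, so result = 1
¬r: Gödel ¬ of 0.71 = 0 (operand ≠ 0)
(q ⊃ ¬r): 0.17 > 0, so result = 0
¬(q ⊃ ¬r): Gödel ¬ of 0 = 1 (operand is 0)
((p ⊃ (p ⊃ (q ∧ q))) ∧ ¬(q ⊃ ¬r)) = min(1, 1) = 1
¬p: Gödel ¬ of 0.03 = 0 (operand ≠ 0)
(q ∨ ¬p) = max(0.17, 0) = 0.17
(r ⊃ (q ∨ ¬p)): 0.71 > 0.17, so result = 0.17
¬(r ⊃ (q ∨ ¬p)): Gödel ¬ of 0.17 = 0 (operand ≠ 0)
¬¬(r ⊃ (q ∨ ¬p)): Gödel ¬ of 0 = 1 (operand is 0)
(q ⊃ r): 0.17 ≤ 0.71, so result = 1
(¬¬(r ⊃ (q ∨ ¬p)) ∨ (q ⊃ r)) = max(1, 1) = 1
(((p ⊃ (p ⊃ (q ∧ q))) ∧ ¬(q ⊃ ¬r)) ⊃ (¬¬(r ⊃ (q ∨ ¬p)) ∨ (q ⊃ r))): 1 ≤ 1, so result = 1
¬p: Gödel ¬ of 0.03 = 0 (operand ≠ 0)
(q ∨ ¬p) = max(0.17, 0) = 0.17
(r ⊃ (q ∨ ¬p)): 0.71 > 0.17, so result = 0.17
¬(r ⊃ (q ∨ ¬p)): Gödel ¬ of 0.17 = 0 (operand ≠ 0)
¬¬(r ⊃ (q ∨ ¬p)): Gödel ¬ of 0 = 1 (operand is 0)
(q ⊃ r): 0.17 ≤ 0.71, so result = 1
(¬¬(r ⊃ (q ∨ ¬p)) ∨ (q ⊃ r)) = max(1, 1) = 1
(q ∧ q) = min(0.17, 0.17) = 0.17
(p ⊃ (q ∧ q)): 0.03 ≤ 0.17, so result = 1
(p ⊃ (p ⊃ (q ∧ q))): 0.03 ≤ 1, so result = 1
¬r: Gödel ¬ of 0.71 = 0 (operand ≠ 0)
(q ⊃ ¬r): 0.17 > 0, so result = 0
¬(q ⊃ ¬r): Gödel ¬ of 0 = 1 (operand is 0)
((p ⊃ (p ⊃ (q ∧ q))) ∧ ¬(q ⊃ ¬r)) = min(1, 1) = 1
((¬¬(r ⊃ (q ∨ ¬p)) ∨ (q ⊃ r)) ⊃ ((p ⊃ (p ⊃ (q ∧ q))) ∧ ¬(q ⊃ ¬r))): 1 ≤ 1, so result = 1
((((p ⊃ (p ⊃ (q ∧ q))) ∧ ¬(q ⊃ ¬r)) ⊃ (¬¬(r ⊃ (q ∨ ¬p)) ∨ (q ⊃ r))) ∨ ((¬¬(r ⊃ (q ∨ ¬p)) ∨ (q ⊃ r)) ⊃ ((p ⊃ (p ⊃ (q ∧ q))) ∧ ¬(q ⊃ ¬r)))) = max(1, 1) = 1

1.00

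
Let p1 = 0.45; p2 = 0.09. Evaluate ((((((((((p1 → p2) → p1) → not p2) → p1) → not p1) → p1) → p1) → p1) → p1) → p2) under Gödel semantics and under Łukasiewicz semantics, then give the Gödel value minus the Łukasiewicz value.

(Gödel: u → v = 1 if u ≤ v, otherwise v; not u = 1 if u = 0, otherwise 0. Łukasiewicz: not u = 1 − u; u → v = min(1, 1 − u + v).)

0.00

Gödel evaluation:
  (p1 → p2): 0.45 > 0.09, so result = 0.09
  ((p1 → p2) → p1): 0.09 ≤ 0.45, so result = 1
  not p2: Gödel ¬ of 0.09 = 0 (operand ≠ 0)
  (((p1 → p2) → p1) → not p2): 1 > 0, so result = 0
  ((((p1 → p2) → p1) → not p2) → p1): 0 ≤ 0.45, so result = 1
  not p1: Gödel ¬ of 0.45 = 0 (operand ≠ 0)
  (((((p1 → p2) → p1) → not p2) → p1) → not p1): 1 > 0, so result = 0
  ((((((p1 → p2) → p1) → not p2) → p1) → not p1) → p1): 0 ≤ 0.45, so result = 1
  (((((((p1 → p2) → p1) → not p2) → p1) → not p1) → p1) → p1): 1 > 0.45, so result = 0.45
  ((((((((p1 → p2) → p1) → not p2) → p1) → not p1) → p1) → p1) → p1): 0.45 ≤ 0.45, so result = 1
  (((((((((p1 → p2) → p1) → not p2) → p1) → not p1) → p1) → p1) → p1) → p1): 1 > 0.45, so result = 0.45
  ((((((((((p1 → p2) → p1) → not p2) → p1) → not p1) → p1) → p1) → p1) → p1) → p2): 0.45 > 0.09, so result = 0.09
  Gödel value = 0.09
Łukasiewicz evaluation:
  (p1 → p2): min(1, 1 − 0.45 + 0.09) = 0.64
  ((p1 → p2) → p1): min(1, 1 − 0.64 + 0.45) = 0.81
  not p2: Łukasiewicz ¬ gives 1 − 0.09 = 0.91
  (((p1 → p2) → p1) → not p2): min(1, 1 − 0.81 + 0.91) = 1
  ((((p1 → p2) → p1) → not p2) → p1): min(1, 1 − 1 + 0.45) = 0.45
  not p1: Łukasiewicz ¬ gives 1 − 0.45 = 0.55
  (((((p1 → p2) → p1) → not p2) → p1) → not p1): min(1, 1 − 0.45 + 0.55) = 1
  ((((((p1 → p2) → p1) → not p2) → p1) → not p1) → p1): min(1, 1 − 1 + 0.45) = 0.45
  (((((((p1 → p2) → p1) → not p2) → p1) → not p1) → p1) → p1): min(1, 1 − 0.45 + 0.45) = 1
  ((((((((p1 → p2) → p1) → not p2) → p1) → not p1) → p1) → p1) → p1): min(1, 1 − 1 + 0.45) = 0.45
  (((((((((p1 → p2) → p1) → not p2) → p1) → not p1) → p1) → p1) → p1) → p1): min(1, 1 − 0.45 + 0.45) = 1
  ((((((((((p1 → p2) → p1) → not p2) → p1) → not p1) → p1) → p1) → p1) → p1) → p2): min(1, 1 − 1 + 0.09) = 0.09
  Łukasiewicz value = 0.09
Difference: 0.09 − 0.09 = 0.00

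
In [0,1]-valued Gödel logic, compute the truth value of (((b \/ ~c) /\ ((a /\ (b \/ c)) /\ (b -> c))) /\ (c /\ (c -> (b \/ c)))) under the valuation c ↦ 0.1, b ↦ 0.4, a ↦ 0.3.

~c: Gödel ¬ of 0.1 = 0 (operand ≠ 0)
(b \/ ~c) = max(0.4, 0) = 0.4
(b \/ c) = max(0.4, 0.1) = 0.4
(a /\ (b \/ c)) = min(0.3, 0.4) = 0.3
(b -> c): 0.4 > 0.1, so result = 0.1
((a /\ (b \/ c)) /\ (b -> c)) = min(0.3, 0.1) = 0.1
((b \/ ~c) /\ ((a /\ (b \/ c)) /\ (b -> c))) = min(0.4, 0.1) = 0.1
(b \/ c) = max(0.4, 0.1) = 0.4
(c -> (b \/ c)): 0.1 ≤ 0.4, so result = 1
(c /\ (c -> (b \/ c))) = min(0.1, 1) = 0.1
(((b \/ ~c) /\ ((a /\ (b \/ c)) /\ (b -> c))) /\ (c /\ (c -> (b \/ c)))) = min(0.1, 0.1) = 0.1

0.10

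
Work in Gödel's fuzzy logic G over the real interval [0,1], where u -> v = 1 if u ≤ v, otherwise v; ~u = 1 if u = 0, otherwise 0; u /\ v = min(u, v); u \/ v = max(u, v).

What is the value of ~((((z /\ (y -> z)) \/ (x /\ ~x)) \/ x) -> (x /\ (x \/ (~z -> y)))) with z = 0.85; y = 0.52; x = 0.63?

(y -> z): 0.52 ≤ 0.85, so result = 1
(z /\ (y -> z)) = min(0.85, 1) = 0.85
~x: Gödel ¬ of 0.63 = 0 (operand ≠ 0)
(x /\ ~x) = min(0.63, 0) = 0
((z /\ (y -> z)) \/ (x /\ ~x)) = max(0.85, 0) = 0.85
(((z /\ (y -> z)) \/ (x /\ ~x)) \/ x) = max(0.85, 0.63) = 0.85
~z: Gödel ¬ of 0.85 = 0 (operand ≠ 0)
(~z -> y): 0 ≤ 0.52, so result = 1
(x \/ (~z -> y)) = max(0.63, 1) = 1
(x /\ (x \/ (~z -> y))) = min(0.63, 1) = 0.63
((((z /\ (y -> z)) \/ (x /\ ~x)) \/ x) -> (x /\ (x \/ (~z -> y)))): 0.85 > 0.63, so result = 0.63
~((((z /\ (y -> z)) \/ (x /\ ~x)) \/ x) -> (x /\ (x \/ (~z -> y)))): Gödel ¬ of 0.63 = 0 (operand ≠ 0)

0.00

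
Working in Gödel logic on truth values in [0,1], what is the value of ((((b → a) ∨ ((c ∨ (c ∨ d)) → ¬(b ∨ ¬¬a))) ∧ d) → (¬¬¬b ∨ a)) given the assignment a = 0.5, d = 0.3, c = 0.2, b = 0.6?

(b → a): 0.6 > 0.5, so result = 0.5
(c ∨ d) = max(0.2, 0.3) = 0.3
(c ∨ (c ∨ d)) = max(0.2, 0.3) = 0.3
¬a: Gödel ¬ of 0.5 = 0 (operand ≠ 0)
¬¬a: Gödel ¬ of 0 = 1 (operand is 0)
(b ∨ ¬¬a) = max(0.6, 1) = 1
¬(b ∨ ¬¬a): Gödel ¬ of 1 = 0 (operand ≠ 0)
((c ∨ (c ∨ d)) → ¬(b ∨ ¬¬a)): 0.3 > 0, so result = 0
((b → a) ∨ ((c ∨ (c ∨ d)) → ¬(b ∨ ¬¬a))) = max(0.5, 0) = 0.5
(((b → a) ∨ ((c ∨ (c ∨ d)) → ¬(b ∨ ¬¬a))) ∧ d) = min(0.5, 0.3) = 0.3
¬b: Gödel ¬ of 0.6 = 0 (operand ≠ 0)
¬¬b: Gödel ¬ of 0 = 1 (operand is 0)
¬¬¬b: Gödel ¬ of 1 = 0 (operand ≠ 0)
(¬¬¬b ∨ a) = max(0, 0.5) = 0.5
((((b → a) ∨ ((c ∨ (c ∨ d)) → ¬(b ∨ ¬¬a))) ∧ d) → (¬¬¬b ∨ a)): 0.3 ≤ 0.5, so result = 1

1.00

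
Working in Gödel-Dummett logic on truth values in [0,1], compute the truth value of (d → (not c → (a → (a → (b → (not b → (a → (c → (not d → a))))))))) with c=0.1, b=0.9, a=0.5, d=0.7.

not c: Gödel ¬ of 0.1 = 0 (operand ≠ 0)
not b: Gödel ¬ of 0.9 = 0 (operand ≠ 0)
not d: Gödel ¬ of 0.7 = 0 (operand ≠ 0)
(not d → a): 0 ≤ 0.5, so result = 1
(c → (not d → a)): 0.1 ≤ 1, so result = 1
(a → (c → (not d → a))): 0.5 ≤ 1, so result = 1
(not b → (a → (c → (not d → a)))): 0 ≤ 1, so result = 1
(b → (not b → (a → (c → (not d → a))))): 0.9 ≤ 1, so result = 1
(a → (b → (not b → (a → (c → (not d → a)))))): 0.5 ≤ 1, so result = 1
(a → (a → (b → (not b → (a → (c → (not d → a))))))): 0.5 ≤ 1, so result = 1
(not c → (a → (a → (b → (not b → (a → (c → (not d → a)))))))): 0 ≤ 1, so result = 1
(d → (not c → (a → (a → (b → (not b → (a → (c → (not d → a))))))))): 0.7 ≤ 1, so result = 1

1.00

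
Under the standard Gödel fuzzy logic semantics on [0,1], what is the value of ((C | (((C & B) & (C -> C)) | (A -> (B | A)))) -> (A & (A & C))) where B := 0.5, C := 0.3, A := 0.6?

0.30

(C & B) = min(0.3, 0.5) = 0.3
(C -> C): 0.3 ≤ 0.3, so result = 1
((C & B) & (C -> C)) = min(0.3, 1) = 0.3
(B | A) = max(0.5, 0.6) = 0.6
(A -> (B | A)): 0.6 ≤ 0.6, so result = 1
(((C & B) & (C -> C)) | (A -> (B | A))) = max(0.3, 1) = 1
(C | (((C & B) & (C -> C)) | (A -> (B | A)))) = max(0.3, 1) = 1
(A & C) = min(0.6, 0.3) = 0.3
(A & (A & C)) = min(0.6, 0.3) = 0.3
((C | (((C & B) & (C -> C)) | (A -> (B | A)))) -> (A & (A & C))): 1 > 0.3, so result = 0.3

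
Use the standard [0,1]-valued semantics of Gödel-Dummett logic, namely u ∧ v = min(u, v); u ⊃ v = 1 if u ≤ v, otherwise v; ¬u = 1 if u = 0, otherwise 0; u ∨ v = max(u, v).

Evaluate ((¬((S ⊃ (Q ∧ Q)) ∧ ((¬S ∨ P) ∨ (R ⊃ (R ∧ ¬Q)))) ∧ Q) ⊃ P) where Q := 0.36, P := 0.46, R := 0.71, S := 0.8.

1.00

(Q ∧ Q) = min(0.36, 0.36) = 0.36
(S ⊃ (Q ∧ Q)): 0.8 > 0.36, so result = 0.36
¬S: Gödel ¬ of 0.8 = 0 (operand ≠ 0)
(¬S ∨ P) = max(0, 0.46) = 0.46
¬Q: Gödel ¬ of 0.36 = 0 (operand ≠ 0)
(R ∧ ¬Q) = min(0.71, 0) = 0
(R ⊃ (R ∧ ¬Q)): 0.71 > 0, so result = 0
((¬S ∨ P) ∨ (R ⊃ (R ∧ ¬Q))) = max(0.46, 0) = 0.46
((S ⊃ (Q ∧ Q)) ∧ ((¬S ∨ P) ∨ (R ⊃ (R ∧ ¬Q)))) = min(0.36, 0.46) = 0.36
¬((S ⊃ (Q ∧ Q)) ∧ ((¬S ∨ P) ∨ (R ⊃ (R ∧ ¬Q)))): Gödel ¬ of 0.36 = 0 (operand ≠ 0)
(¬((S ⊃ (Q ∧ Q)) ∧ ((¬S ∨ P) ∨ (R ⊃ (R ∧ ¬Q)))) ∧ Q) = min(0, 0.36) = 0
((¬((S ⊃ (Q ∧ Q)) ∧ ((¬S ∨ P) ∨ (R ⊃ (R ∧ ¬Q)))) ∧ Q) ⊃ P): 0 ≤ 0.46, so result = 1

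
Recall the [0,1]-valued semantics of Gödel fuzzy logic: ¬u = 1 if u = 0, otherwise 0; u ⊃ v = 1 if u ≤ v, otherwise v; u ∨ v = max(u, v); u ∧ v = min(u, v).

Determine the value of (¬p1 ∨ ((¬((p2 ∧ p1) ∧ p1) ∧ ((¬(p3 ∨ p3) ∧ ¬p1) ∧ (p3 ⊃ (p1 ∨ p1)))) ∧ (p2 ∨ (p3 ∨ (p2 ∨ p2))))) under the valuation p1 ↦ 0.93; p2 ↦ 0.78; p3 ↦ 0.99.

0.00

¬p1: Gödel ¬ of 0.93 = 0 (operand ≠ 0)
(p2 ∧ p1) = min(0.78, 0.93) = 0.78
((p2 ∧ p1) ∧ p1) = min(0.78, 0.93) = 0.78
¬((p2 ∧ p1) ∧ p1): Gödel ¬ of 0.78 = 0 (operand ≠ 0)
(p3 ∨ p3) = max(0.99, 0.99) = 0.99
¬(p3 ∨ p3): Gödel ¬ of 0.99 = 0 (operand ≠ 0)
¬p1: Gödel ¬ of 0.93 = 0 (operand ≠ 0)
(¬(p3 ∨ p3) ∧ ¬p1) = min(0, 0) = 0
(p1 ∨ p1) = max(0.93, 0.93) = 0.93
(p3 ⊃ (p1 ∨ p1)): 0.99 > 0.93, so result = 0.93
((¬(p3 ∨ p3) ∧ ¬p1) ∧ (p3 ⊃ (p1 ∨ p1))) = min(0, 0.93) = 0
(¬((p2 ∧ p1) ∧ p1) ∧ ((¬(p3 ∨ p3) ∧ ¬p1) ∧ (p3 ⊃ (p1 ∨ p1)))) = min(0, 0) = 0
(p2 ∨ p2) = max(0.78, 0.78) = 0.78
(p3 ∨ (p2 ∨ p2)) = max(0.99, 0.78) = 0.99
(p2 ∨ (p3 ∨ (p2 ∨ p2))) = max(0.78, 0.99) = 0.99
((¬((p2 ∧ p1) ∧ p1) ∧ ((¬(p3 ∨ p3) ∧ ¬p1) ∧ (p3 ⊃ (p1 ∨ p1)))) ∧ (p2 ∨ (p3 ∨ (p2 ∨ p2)))) = min(0, 0.99) = 0
(¬p1 ∨ ((¬((p2 ∧ p1) ∧ p1) ∧ ((¬(p3 ∨ p3) ∧ ¬p1) ∧ (p3 ⊃ (p1 ∨ p1)))) ∧ (p2 ∨ (p3 ∨ (p2 ∨ p2))))) = max(0, 0) = 0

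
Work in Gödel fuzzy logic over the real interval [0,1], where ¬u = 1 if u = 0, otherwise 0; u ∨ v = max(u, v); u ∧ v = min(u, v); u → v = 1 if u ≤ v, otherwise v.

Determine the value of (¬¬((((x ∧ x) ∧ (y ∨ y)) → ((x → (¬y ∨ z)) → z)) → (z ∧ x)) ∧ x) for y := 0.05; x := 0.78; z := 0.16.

(x ∧ x) = min(0.78, 0.78) = 0.78
(y ∨ y) = max(0.05, 0.05) = 0.05
((x ∧ x) ∧ (y ∨ y)) = min(0.78, 0.05) = 0.05
¬y: Gödel ¬ of 0.05 = 0 (operand ≠ 0)
(¬y ∨ z) = max(0, 0.16) = 0.16
(x → (¬y ∨ z)): 0.78 > 0.16, so result = 0.16
((x → (¬y ∨ z)) → z): 0.16 ≤ 0.16, so result = 1
(((x ∧ x) ∧ (y ∨ y)) → ((x → (¬y ∨ z)) → z)): 0.05 ≤ 1, so result = 1
(z ∧ x) = min(0.16, 0.78) = 0.16
((((x ∧ x) ∧ (y ∨ y)) → ((x → (¬y ∨ z)) → z)) → (z ∧ x)): 1 > 0.16, so result = 0.16
¬((((x ∧ x) ∧ (y ∨ y)) → ((x → (¬y ∨ z)) → z)) → (z ∧ x)): Gödel ¬ of 0.16 = 0 (operand ≠ 0)
¬¬((((x ∧ x) ∧ (y ∨ y)) → ((x → (¬y ∨ z)) → z)) → (z ∧ x)): Gödel ¬ of 0 = 1 (operand is 0)
(¬¬((((x ∧ x) ∧ (y ∨ y)) → ((x → (¬y ∨ z)) → z)) → (z ∧ x)) ∧ x) = min(1, 0.78) = 0.78

0.78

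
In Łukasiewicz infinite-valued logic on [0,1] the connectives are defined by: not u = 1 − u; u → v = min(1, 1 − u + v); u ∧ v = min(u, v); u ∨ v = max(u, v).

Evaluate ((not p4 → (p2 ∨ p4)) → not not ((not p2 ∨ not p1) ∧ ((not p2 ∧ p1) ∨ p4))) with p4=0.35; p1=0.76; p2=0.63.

0.39

not p4: Łukasiewicz ¬ gives 1 − 0.35 = 0.65
(p2 ∨ p4) = max(0.63, 0.35) = 0.63
(not p4 → (p2 ∨ p4)): min(1, 1 − 0.65 + 0.63) = 0.98
not p2: Łukasiewicz ¬ gives 1 − 0.63 = 0.37
not p1: Łukasiewicz ¬ gives 1 − 0.76 = 0.24
(not p2 ∨ not p1) = max(0.37, 0.24) = 0.37
not p2: Łukasiewicz ¬ gives 1 − 0.63 = 0.37
(not p2 ∧ p1) = min(0.37, 0.76) = 0.37
((not p2 ∧ p1) ∨ p4) = max(0.37, 0.35) = 0.37
((not p2 ∨ not p1) ∧ ((not p2 ∧ p1) ∨ p4)) = min(0.37, 0.37) = 0.37
not ((not p2 ∨ not p1) ∧ ((not p2 ∧ p1) ∨ p4)): Łukasiewicz ¬ gives 1 − 0.37 = 0.63
not not ((not p2 ∨ not p1) ∧ ((not p2 ∧ p1) ∨ p4)): Łukasiewicz ¬ gives 1 − 0.63 = 0.37
((not p4 → (p2 ∨ p4)) → not not ((not p2 ∨ not p1) ∧ ((not p2 ∧ p1) ∨ p4))): min(1, 1 − 0.98 + 0.37) = 0.39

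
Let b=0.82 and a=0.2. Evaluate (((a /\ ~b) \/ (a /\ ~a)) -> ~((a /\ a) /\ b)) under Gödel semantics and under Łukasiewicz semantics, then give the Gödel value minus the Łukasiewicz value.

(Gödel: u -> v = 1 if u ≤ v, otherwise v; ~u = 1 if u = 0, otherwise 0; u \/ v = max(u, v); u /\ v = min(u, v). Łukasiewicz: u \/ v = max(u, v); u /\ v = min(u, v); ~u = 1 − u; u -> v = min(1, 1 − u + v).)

0.00

Gödel evaluation:
  ~b: Gödel ¬ of 0.82 = 0 (operand ≠ 0)
  (a /\ ~b) = min(0.2, 0) = 0
  ~a: Gödel ¬ of 0.2 = 0 (operand ≠ 0)
  (a /\ ~a) = min(0.2, 0) = 0
  ((a /\ ~b) \/ (a /\ ~a)) = max(0, 0) = 0
  (a /\ a) = min(0.2, 0.2) = 0.2
  ((a /\ a) /\ b) = min(0.2, 0.82) = 0.2
  ~((a /\ a) /\ b): Gödel ¬ of 0.2 = 0 (operand ≠ 0)
  (((a /\ ~b) \/ (a /\ ~a)) -> ~((a /\ a) /\ b)): 0 ≤ 0, so result = 1
  Gödel value = 1
Łukasiewicz evaluation:
  ~b: Łukasiewicz ¬ gives 1 − 0.82 = 0.18
  (a /\ ~b) = min(0.2, 0.18) = 0.18
  ~a: Łukasiewicz ¬ gives 1 − 0.2 = 0.8
  (a /\ ~a) = min(0.2, 0.8) = 0.2
  ((a /\ ~b) \/ (a /\ ~a)) = max(0.18, 0.2) = 0.2
  (a /\ a) = min(0.2, 0.2) = 0.2
  ((a /\ a) /\ b) = min(0.2, 0.82) = 0.2
  ~((a /\ a) /\ b): Łukasiewicz ¬ gives 1 − 0.2 = 0.8
  (((a /\ ~b) \/ (a /\ ~a)) -> ~((a /\ a) /\ b)): min(1, 1 − 0.2 + 0.8) = 1
  Łukasiewicz value = 1
Difference: 1 − 1 = 0.00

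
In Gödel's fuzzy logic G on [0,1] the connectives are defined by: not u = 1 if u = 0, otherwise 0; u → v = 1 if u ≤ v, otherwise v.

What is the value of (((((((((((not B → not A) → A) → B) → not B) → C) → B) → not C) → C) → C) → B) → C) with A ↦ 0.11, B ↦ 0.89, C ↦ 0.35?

not B: Gödel ¬ of 0.89 = 0 (operand ≠ 0)
not A: Gödel ¬ of 0.11 = 0 (operand ≠ 0)
(not B → not A): 0 ≤ 0, so result = 1
((not B → not A) → A): 1 > 0.11, so result = 0.11
(((not B → not A) → A) → B): 0.11 ≤ 0.89, so result = 1
not B: Gödel ¬ of 0.89 = 0 (operand ≠ 0)
((((not B → not A) → A) → B) → not B): 1 > 0, so result = 0
(((((not B → not A) → A) → B) → not B) → C): 0 ≤ 0.35, so result = 1
((((((not B → not A) → A) → B) → not B) → C) → B): 1 > 0.89, so result = 0.89
not C: Gödel ¬ of 0.35 = 0 (operand ≠ 0)
(((((((not B → not A) → A) → B) → not B) → C) → B) → not C): 0.89 > 0, so result = 0
((((((((not B → not A) → A) → B) → not B) → C) → B) → not C) → C): 0 ≤ 0.35, so result = 1
(((((((((not B → not A) → A) → B) → not B) → C) → B) → not C) → C) → C): 1 > 0.35, so result = 0.35
((((((((((not B → not A) → A) → B) → not B) → C) → B) → not C) → C) → C) → B): 0.35 ≤ 0.89, so result = 1
(((((((((((not B → not A) → A) → B) → not B) → C) → B) → not C) → C) → C) → B) → C): 1 > 0.35, so result = 0.35

0.35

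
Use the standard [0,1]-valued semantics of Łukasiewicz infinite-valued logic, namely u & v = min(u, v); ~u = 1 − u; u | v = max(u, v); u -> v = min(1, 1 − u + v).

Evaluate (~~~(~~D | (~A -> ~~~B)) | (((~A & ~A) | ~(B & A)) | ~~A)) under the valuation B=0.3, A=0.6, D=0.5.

~D: Łukasiewicz ¬ gives 1 − 0.5 = 0.5
~~D: Łukasiewicz ¬ gives 1 − 0.5 = 0.5
~A: Łukasiewicz ¬ gives 1 − 0.6 = 0.4
~B: Łukasiewicz ¬ gives 1 − 0.3 = 0.7
~~B: Łukasiewicz ¬ gives 1 − 0.7 = 0.3
~~~B: Łukasiewicz ¬ gives 1 − 0.3 = 0.7
(~A -> ~~~B): min(1, 1 − 0.4 + 0.7) = 1
(~~D | (~A -> ~~~B)) = max(0.5, 1) = 1
~(~~D | (~A -> ~~~B)): Łukasiewicz ¬ gives 1 − 1 = 0
~~(~~D | (~A -> ~~~B)): Łukasiewicz ¬ gives 1 − 0 = 1
~~~(~~D | (~A -> ~~~B)): Łukasiewicz ¬ gives 1 − 1 = 0
~A: Łukasiewicz ¬ gives 1 − 0.6 = 0.4
~A: Łukasiewicz ¬ gives 1 − 0.6 = 0.4
(~A & ~A) = min(0.4, 0.4) = 0.4
(B & A) = min(0.3, 0.6) = 0.3
~(B & A): Łukasiewicz ¬ gives 1 − 0.3 = 0.7
((~A & ~A) | ~(B & A)) = max(0.4, 0.7) = 0.7
~A: Łukasiewicz ¬ gives 1 − 0.6 = 0.4
~~A: Łukasiewicz ¬ gives 1 − 0.4 = 0.6
(((~A & ~A) | ~(B & A)) | ~~A) = max(0.7, 0.6) = 0.7
(~~~(~~D | (~A -> ~~~B)) | (((~A & ~A) | ~(B & A)) | ~~A)) = max(0, 0.7) = 0.7

0.70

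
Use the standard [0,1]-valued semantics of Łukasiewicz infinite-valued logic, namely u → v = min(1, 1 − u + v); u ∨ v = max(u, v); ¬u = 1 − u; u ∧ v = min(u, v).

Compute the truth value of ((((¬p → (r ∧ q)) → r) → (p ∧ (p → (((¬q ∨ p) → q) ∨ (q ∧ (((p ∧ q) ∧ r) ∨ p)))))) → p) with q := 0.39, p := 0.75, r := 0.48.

0.75

¬p: Łukasiewicz ¬ gives 1 − 0.75 = 0.25
(r ∧ q) = min(0.48, 0.39) = 0.39
(¬p → (r ∧ q)): min(1, 1 − 0.25 + 0.39) = 1
((¬p → (r ∧ q)) → r): min(1, 1 − 1 + 0.48) = 0.48
¬q: Łukasiewicz ¬ gives 1 − 0.39 = 0.61
(¬q ∨ p) = max(0.61, 0.75) = 0.75
((¬q ∨ p) → q): min(1, 1 − 0.75 + 0.39) = 0.64
(p ∧ q) = min(0.75, 0.39) = 0.39
((p ∧ q) ∧ r) = min(0.39, 0.48) = 0.39
(((p ∧ q) ∧ r) ∨ p) = max(0.39, 0.75) = 0.75
(q ∧ (((p ∧ q) ∧ r) ∨ p)) = min(0.39, 0.75) = 0.39
(((¬q ∨ p) → q) ∨ (q ∧ (((p ∧ q) ∧ r) ∨ p))) = max(0.64, 0.39) = 0.64
(p → (((¬q ∨ p) → q) ∨ (q ∧ (((p ∧ q) ∧ r) ∨ p)))): min(1, 1 − 0.75 + 0.64) = 0.89
(p ∧ (p → (((¬q ∨ p) → q) ∨ (q ∧ (((p ∧ q) ∧ r) ∨ p))))) = min(0.75, 0.89) = 0.75
(((¬p → (r ∧ q)) → r) → (p ∧ (p → (((¬q ∨ p) → q) ∨ (q ∧ (((p ∧ q) ∧ r) ∨ p)))))): min(1, 1 − 0.48 + 0.75) = 1
((((¬p → (r ∧ q)) → r) → (p ∧ (p → (((¬q ∨ p) → q) ∨ (q ∧ (((p ∧ q) ∧ r) ∨ p)))))) → p): min(1, 1 − 1 + 0.75) = 0.75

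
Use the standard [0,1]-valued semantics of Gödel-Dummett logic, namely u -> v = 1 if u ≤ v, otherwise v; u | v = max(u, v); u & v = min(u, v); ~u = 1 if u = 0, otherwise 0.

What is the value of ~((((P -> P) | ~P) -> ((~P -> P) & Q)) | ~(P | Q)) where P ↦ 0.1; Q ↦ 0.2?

(P -> P): 0.1 ≤ 0.1, so result = 1
~P: Gödel ¬ of 0.1 = 0 (operand ≠ 0)
((P -> P) | ~P) = max(1, 0) = 1
~P: Gödel ¬ of 0.1 = 0 (operand ≠ 0)
(~P -> P): 0 ≤ 0.1, so result = 1
((~P -> P) & Q) = min(1, 0.2) = 0.2
(((P -> P) | ~P) -> ((~P -> P) & Q)): 1 > 0.2, so result = 0.2
(P | Q) = max(0.1, 0.2) = 0.2
~(P | Q): Gödel ¬ of 0.2 = 0 (operand ≠ 0)
((((P -> P) | ~P) -> ((~P -> P) & Q)) | ~(P | Q)) = max(0.2, 0) = 0.2
~((((P -> P) | ~P) -> ((~P -> P) & Q)) | ~(P | Q)): Gödel ¬ of 0.2 = 0 (operand ≠ 0)

0.00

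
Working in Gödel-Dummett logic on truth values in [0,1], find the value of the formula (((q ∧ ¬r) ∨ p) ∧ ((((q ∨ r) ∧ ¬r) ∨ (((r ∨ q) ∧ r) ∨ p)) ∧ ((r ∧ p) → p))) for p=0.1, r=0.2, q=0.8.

¬r: Gödel ¬ of 0.2 = 0 (operand ≠ 0)
(q ∧ ¬r) = min(0.8, 0) = 0
((q ∧ ¬r) ∨ p) = max(0, 0.1) = 0.1
(q ∨ r) = max(0.8, 0.2) = 0.8
¬r: Gödel ¬ of 0.2 = 0 (operand ≠ 0)
((q ∨ r) ∧ ¬r) = min(0.8, 0) = 0
(r ∨ q) = max(0.2, 0.8) = 0.8
((r ∨ q) ∧ r) = min(0.8, 0.2) = 0.2
(((r ∨ q) ∧ r) ∨ p) = max(0.2, 0.1) = 0.2
(((q ∨ r) ∧ ¬r) ∨ (((r ∨ q) ∧ r) ∨ p)) = max(0, 0.2) = 0.2
(r ∧ p) = min(0.2, 0.1) = 0.1
((r ∧ p) → p): 0.1 ≤ 0.1, so result = 1
((((q ∨ r) ∧ ¬r) ∨ (((r ∨ q) ∧ r) ∨ p)) ∧ ((r ∧ p) → p)) = min(0.2, 1) = 0.2
(((q ∧ ¬r) ∨ p) ∧ ((((q ∨ r) ∧ ¬r) ∨ (((r ∨ q) ∧ r) ∨ p)) ∧ ((r ∧ p) → p))) = min(0.1, 0.2) = 0.1

0.10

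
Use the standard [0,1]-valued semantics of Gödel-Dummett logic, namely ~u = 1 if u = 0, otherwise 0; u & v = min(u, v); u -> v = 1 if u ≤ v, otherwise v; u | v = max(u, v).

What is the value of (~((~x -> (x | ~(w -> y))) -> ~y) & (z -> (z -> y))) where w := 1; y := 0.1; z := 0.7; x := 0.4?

~x: Gödel ¬ of 0.4 = 0 (operand ≠ 0)
(w -> y): 1 > 0.1, so result = 0.1
~(w -> y): Gödel ¬ of 0.1 = 0 (operand ≠ 0)
(x | ~(w -> y)) = max(0.4, 0) = 0.4
(~x -> (x | ~(w -> y))): 0 ≤ 0.4, so result = 1
~y: Gödel ¬ of 0.1 = 0 (operand ≠ 0)
((~x -> (x | ~(w -> y))) -> ~y): 1 > 0, so result = 0
~((~x -> (x | ~(w -> y))) -> ~y): Gödel ¬ of 0 = 1 (operand is 0)
(z -> y): 0.7 > 0.1, so result = 0.1
(z -> (z -> y)): 0.7 > 0.1, so result = 0.1
(~((~x -> (x | ~(w -> y))) -> ~y) & (z -> (z -> y))) = min(1, 0.1) = 0.1

0.10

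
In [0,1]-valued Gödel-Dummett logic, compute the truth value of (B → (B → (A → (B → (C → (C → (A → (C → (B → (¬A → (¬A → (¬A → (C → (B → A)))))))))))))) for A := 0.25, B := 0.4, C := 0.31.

1.00

¬A: Gödel ¬ of 0.25 = 0 (operand ≠ 0)
¬A: Gödel ¬ of 0.25 = 0 (operand ≠ 0)
¬A: Gödel ¬ of 0.25 = 0 (operand ≠ 0)
(B → A): 0.4 > 0.25, so result = 0.25
(C → (B → A)): 0.31 > 0.25, so result = 0.25
(¬A → (C → (B → A))): 0 ≤ 0.25, so result = 1
(¬A → (¬A → (C → (B → A)))): 0 ≤ 1, so result = 1
(¬A → (¬A → (¬A → (C → (B → A))))): 0 ≤ 1, so result = 1
(B → (¬A → (¬A → (¬A → (C → (B → A)))))): 0.4 ≤ 1, so result = 1
(C → (B → (¬A → (¬A → (¬A → (C → (B → A))))))): 0.31 ≤ 1, so result = 1
(A → (C → (B → (¬A → (¬A → (¬A → (C → (B → A)))))))): 0.25 ≤ 1, so result = 1
(C → (A → (C → (B → (¬A → (¬A → (¬A → (C → (B → A))))))))): 0.31 ≤ 1, so result = 1
(C → (C → (A → (C → (B → (¬A → (¬A → (¬A → (C → (B → A)))))))))): 0.31 ≤ 1, so result = 1
(B → (C → (C → (A → (C → (B → (¬A → (¬A → (¬A → (C → (B → A))))))))))): 0.4 ≤ 1, so result = 1
(A → (B → (C → (C → (A → (C → (B → (¬A → (¬A → (¬A → (C → (B → A)))))))))))): 0.25 ≤ 1, so result = 1
(B → (A → (B → (C → (C → (A → (C → (B → (¬A → (¬A → (¬A → (C → (B → A))))))))))))): 0.4 ≤ 1, so result = 1
(B → (B → (A → (B → (C → (C → (A → (C → (B → (¬A → (¬A → (¬A → (C → (B → A)))))))))))))): 0.4 ≤ 1, so result = 1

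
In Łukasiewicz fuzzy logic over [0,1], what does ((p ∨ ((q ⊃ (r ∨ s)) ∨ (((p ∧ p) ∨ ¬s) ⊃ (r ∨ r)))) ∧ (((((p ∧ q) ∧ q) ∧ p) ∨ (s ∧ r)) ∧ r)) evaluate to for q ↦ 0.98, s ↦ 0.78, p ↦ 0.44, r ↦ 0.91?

(r ∨ s) = max(0.91, 0.78) = 0.91
(q ⊃ (r ∨ s)): min(1, 1 − 0.98 + 0.91) = 0.93
(p ∧ p) = min(0.44, 0.44) = 0.44
¬s: Łukasiewicz ¬ gives 1 − 0.78 = 0.22
((p ∧ p) ∨ ¬s) = max(0.44, 0.22) = 0.44
(r ∨ r) = max(0.91, 0.91) = 0.91
(((p ∧ p) ∨ ¬s) ⊃ (r ∨ r)): min(1, 1 − 0.44 + 0.91) = 1
((q ⊃ (r ∨ s)) ∨ (((p ∧ p) ∨ ¬s) ⊃ (r ∨ r))) = max(0.93, 1) = 1
(p ∨ ((q ⊃ (r ∨ s)) ∨ (((p ∧ p) ∨ ¬s) ⊃ (r ∨ r)))) = max(0.44, 1) = 1
(p ∧ q) = min(0.44, 0.98) = 0.44
((p ∧ q) ∧ q) = min(0.44, 0.98) = 0.44
(((p ∧ q) ∧ q) ∧ p) = min(0.44, 0.44) = 0.44
(s ∧ r) = min(0.78, 0.91) = 0.78
((((p ∧ q) ∧ q) ∧ p) ∨ (s ∧ r)) = max(0.44, 0.78) = 0.78
(((((p ∧ q) ∧ q) ∧ p) ∨ (s ∧ r)) ∧ r) = min(0.78, 0.91) = 0.78
((p ∨ ((q ⊃ (r ∨ s)) ∨ (((p ∧ p) ∨ ¬s) ⊃ (r ∨ r)))) ∧ (((((p ∧ q) ∧ q) ∧ p) ∨ (s ∧ r)) ∧ r)) = min(1, 0.78) = 0.78

0.78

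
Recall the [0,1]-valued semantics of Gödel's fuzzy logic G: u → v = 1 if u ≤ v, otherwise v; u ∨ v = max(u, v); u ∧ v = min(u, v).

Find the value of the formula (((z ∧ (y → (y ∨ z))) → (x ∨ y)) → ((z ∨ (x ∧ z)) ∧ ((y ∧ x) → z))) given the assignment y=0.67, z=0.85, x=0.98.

(y ∨ z) = max(0.67, 0.85) = 0.85
(y → (y ∨ z)): 0.67 ≤ 0.85, so result = 1
(z ∧ (y → (y ∨ z))) = min(0.85, 1) = 0.85
(x ∨ y) = max(0.98, 0.67) = 0.98
((z ∧ (y → (y ∨ z))) → (x ∨ y)): 0.85 ≤ 0.98, so result = 1
(x ∧ z) = min(0.98, 0.85) = 0.85
(z ∨ (x ∧ z)) = max(0.85, 0.85) = 0.85
(y ∧ x) = min(0.67, 0.98) = 0.67
((y ∧ x) → z): 0.67 ≤ 0.85, so result = 1
((z ∨ (x ∧ z)) ∧ ((y ∧ x) → z)) = min(0.85, 1) = 0.85
(((z ∧ (y → (y ∨ z))) → (x ∨ y)) → ((z ∨ (x ∧ z)) ∧ ((y ∧ x) → z))): 1 > 0.85, so result = 0.85

0.85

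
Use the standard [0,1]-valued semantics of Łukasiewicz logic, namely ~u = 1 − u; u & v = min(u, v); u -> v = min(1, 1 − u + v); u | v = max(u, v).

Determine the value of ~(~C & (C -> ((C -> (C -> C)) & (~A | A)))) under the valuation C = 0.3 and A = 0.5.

~C: Łukasiewicz ¬ gives 1 − 0.3 = 0.7
(C -> C): min(1, 1 − 0.3 + 0.3) = 1
(C -> (C -> C)): min(1, 1 − 0.3 + 1) = 1
~A: Łukasiewicz ¬ gives 1 − 0.5 = 0.5
(~A | A) = max(0.5, 0.5) = 0.5
((C -> (C -> C)) & (~A | A)) = min(1, 0.5) = 0.5
(C -> ((C -> (C -> C)) & (~A | A))): min(1, 1 − 0.3 + 0.5) = 1
(~C & (C -> ((C -> (C -> C)) & (~A | A)))) = min(0.7, 1) = 0.7
~(~C & (C -> ((C -> (C -> C)) & (~A | A)))): Łukasiewicz ¬ gives 1 − 0.7 = 0.3

0.30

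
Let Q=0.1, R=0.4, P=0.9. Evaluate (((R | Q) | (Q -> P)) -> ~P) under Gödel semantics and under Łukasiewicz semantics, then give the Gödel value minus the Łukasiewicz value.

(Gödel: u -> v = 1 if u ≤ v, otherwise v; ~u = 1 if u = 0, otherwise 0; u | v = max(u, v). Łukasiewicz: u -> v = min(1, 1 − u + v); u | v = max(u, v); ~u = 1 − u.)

Gödel evaluation:
  (R | Q) = max(0.4, 0.1) = 0.4
  (Q -> P): 0.1 ≤ 0.9, so result = 1
  ((R | Q) | (Q -> P)) = max(0.4, 1) = 1
  ~P: Gödel ¬ of 0.9 = 0 (operand ≠ 0)
  (((R | Q) | (Q -> P)) -> ~P): 1 > 0, so result = 0
  Gödel value = 0
Łukasiewicz evaluation:
  (R | Q) = max(0.4, 0.1) = 0.4
  (Q -> P): min(1, 1 − 0.1 + 0.9) = 1
  ((R | Q) | (Q -> P)) = max(0.4, 1) = 1
  ~P: Łukasiewicz ¬ gives 1 − 0.9 = 0.1
  (((R | Q) | (Q -> P)) -> ~P): min(1, 1 − 1 + 0.1) = 0.1
  Łukasiewicz value = 0.1
Difference: 0 − 0.1 = -0.10

-0.10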